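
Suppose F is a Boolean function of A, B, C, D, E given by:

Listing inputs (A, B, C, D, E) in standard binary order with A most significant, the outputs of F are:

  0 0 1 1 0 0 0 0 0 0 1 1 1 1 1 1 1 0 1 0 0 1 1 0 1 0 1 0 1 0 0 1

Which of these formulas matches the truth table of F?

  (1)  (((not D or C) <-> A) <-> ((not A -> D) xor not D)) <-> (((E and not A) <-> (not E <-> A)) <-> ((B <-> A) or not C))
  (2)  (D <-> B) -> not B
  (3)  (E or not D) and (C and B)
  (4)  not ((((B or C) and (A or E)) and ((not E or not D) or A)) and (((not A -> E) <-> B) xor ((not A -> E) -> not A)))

(2) fails at (0,0,0,0,0): the formula yields 1, F is 0.
(3) fails at (0,0,0,1,0): the formula yields 0, F is 1.
(4) fails at (0,0,0,0,0): the formula yields 1, F is 0.
That leaves (1). Evaluating it on every row reproduces the table of F exactly.

1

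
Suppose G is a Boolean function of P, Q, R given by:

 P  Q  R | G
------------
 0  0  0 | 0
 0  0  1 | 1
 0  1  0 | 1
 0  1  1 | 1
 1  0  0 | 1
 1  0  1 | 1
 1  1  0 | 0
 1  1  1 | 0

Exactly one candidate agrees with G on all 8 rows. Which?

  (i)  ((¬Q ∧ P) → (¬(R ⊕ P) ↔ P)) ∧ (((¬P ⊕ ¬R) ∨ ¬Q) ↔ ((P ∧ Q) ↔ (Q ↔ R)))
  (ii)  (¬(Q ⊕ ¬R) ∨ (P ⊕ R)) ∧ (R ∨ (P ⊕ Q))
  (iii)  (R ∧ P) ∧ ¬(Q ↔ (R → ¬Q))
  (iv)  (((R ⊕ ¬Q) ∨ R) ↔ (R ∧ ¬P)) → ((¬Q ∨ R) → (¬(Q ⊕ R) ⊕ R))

ii

(i) fails at (0,1,0): the formula yields 0, G is 1.
(iii) fails at (0,0,1): the formula yields 0, G is 1.
(iv) fails at (0,0,0): the formula yields 1, G is 0.
Only (ii) survives; checking it on all 8 rows confirms it matches G.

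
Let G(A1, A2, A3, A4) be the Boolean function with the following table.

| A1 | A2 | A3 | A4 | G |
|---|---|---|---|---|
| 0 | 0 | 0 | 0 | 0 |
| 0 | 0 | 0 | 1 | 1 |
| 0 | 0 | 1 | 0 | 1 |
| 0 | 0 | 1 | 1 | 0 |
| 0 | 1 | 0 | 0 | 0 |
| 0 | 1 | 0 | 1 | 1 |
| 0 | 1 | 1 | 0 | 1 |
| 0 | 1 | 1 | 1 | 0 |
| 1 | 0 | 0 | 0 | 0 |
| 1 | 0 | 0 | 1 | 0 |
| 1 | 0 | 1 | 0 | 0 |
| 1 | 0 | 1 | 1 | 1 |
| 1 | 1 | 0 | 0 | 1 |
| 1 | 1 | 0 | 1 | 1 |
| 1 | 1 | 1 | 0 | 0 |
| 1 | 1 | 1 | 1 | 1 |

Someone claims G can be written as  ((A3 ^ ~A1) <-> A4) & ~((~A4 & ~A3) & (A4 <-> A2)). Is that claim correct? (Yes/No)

No

Test each input against both G and the formula:
  A1=0, A2=0, A3=0, A4=0: formula gives 0, G = 0 ✓
  A1=0, A2=0, A3=0, A4=1: formula gives 1, G = 1 ✓
  A1=0, A2=0, A3=1, A4=0: formula gives 1, G = 1 ✓
  A1=0, A2=0, A3=1, A4=1: formula gives 0, G = 0 ✓
  …
  A1=1, A2=1, A3=0, A4=1: formula gives 0, but G = 1 ✗
Row (1,1,0,1) is a counterexample, so the formula is not equivalent to G.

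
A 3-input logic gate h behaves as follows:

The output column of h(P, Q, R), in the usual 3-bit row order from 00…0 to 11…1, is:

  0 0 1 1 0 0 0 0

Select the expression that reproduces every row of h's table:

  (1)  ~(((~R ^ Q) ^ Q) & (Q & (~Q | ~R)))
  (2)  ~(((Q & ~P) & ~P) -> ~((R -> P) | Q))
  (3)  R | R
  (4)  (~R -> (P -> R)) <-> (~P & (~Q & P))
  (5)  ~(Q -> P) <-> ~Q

2

(1): at (0,0,0) it gives 1, but h = 0 — eliminated.
(3): at (0,0,1) it gives 1, but h = 0 — eliminated.
(4): at (0,1,0) it gives 0, but h = 1 — eliminated.
(5): at (0,1,0) it gives 0, but h = 1 — eliminated.
(2) is the remaining candidate, and it agrees with h on all 8 inputs.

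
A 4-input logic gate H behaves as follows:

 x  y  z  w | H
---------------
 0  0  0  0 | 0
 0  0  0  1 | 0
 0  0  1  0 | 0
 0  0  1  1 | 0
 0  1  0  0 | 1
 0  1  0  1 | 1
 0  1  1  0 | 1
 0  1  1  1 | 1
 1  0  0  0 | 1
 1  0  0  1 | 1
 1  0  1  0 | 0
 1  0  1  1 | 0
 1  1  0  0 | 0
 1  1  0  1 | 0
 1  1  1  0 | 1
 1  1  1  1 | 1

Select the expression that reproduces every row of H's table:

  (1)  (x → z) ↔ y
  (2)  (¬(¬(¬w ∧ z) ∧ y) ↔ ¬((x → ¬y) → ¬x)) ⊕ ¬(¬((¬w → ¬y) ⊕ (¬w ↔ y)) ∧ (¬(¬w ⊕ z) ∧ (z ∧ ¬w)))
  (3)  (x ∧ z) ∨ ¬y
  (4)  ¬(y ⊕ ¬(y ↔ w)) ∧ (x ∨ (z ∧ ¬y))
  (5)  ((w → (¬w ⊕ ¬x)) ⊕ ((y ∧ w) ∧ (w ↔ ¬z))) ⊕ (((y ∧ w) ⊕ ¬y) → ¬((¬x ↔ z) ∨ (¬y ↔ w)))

(2) fails at (0,0,0,0): the formula yields 1, H is 0.
(3) fails at (0,0,0,0): the formula yields 1, H is 0.
(4) fails at (0,0,1,0): the formula yields 1, H is 0.
(5) fails at (0,0,0,1): the formula yields 1, H is 0.
Only (1) survives; checking it on all 16 rows confirms it matches H.

1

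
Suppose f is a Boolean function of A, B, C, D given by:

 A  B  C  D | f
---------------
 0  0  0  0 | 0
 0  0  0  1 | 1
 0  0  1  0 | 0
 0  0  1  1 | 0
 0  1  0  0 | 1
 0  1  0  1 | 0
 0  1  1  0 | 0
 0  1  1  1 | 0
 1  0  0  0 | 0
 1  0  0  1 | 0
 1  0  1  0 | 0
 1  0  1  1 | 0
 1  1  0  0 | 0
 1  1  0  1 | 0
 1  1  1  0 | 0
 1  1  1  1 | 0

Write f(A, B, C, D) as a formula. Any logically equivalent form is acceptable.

The 1-rows are (0,0,0,1), (0,1,0,0). Each contributes one minterm — ¬A·¬B·¬C·D; ¬A·B·¬C·¬D — and their disjunction is a sum-of-products form of f.

f(A, B, C, D) = (((not A and not B) and not C) and D) or (((not A and B) and not C) and not D)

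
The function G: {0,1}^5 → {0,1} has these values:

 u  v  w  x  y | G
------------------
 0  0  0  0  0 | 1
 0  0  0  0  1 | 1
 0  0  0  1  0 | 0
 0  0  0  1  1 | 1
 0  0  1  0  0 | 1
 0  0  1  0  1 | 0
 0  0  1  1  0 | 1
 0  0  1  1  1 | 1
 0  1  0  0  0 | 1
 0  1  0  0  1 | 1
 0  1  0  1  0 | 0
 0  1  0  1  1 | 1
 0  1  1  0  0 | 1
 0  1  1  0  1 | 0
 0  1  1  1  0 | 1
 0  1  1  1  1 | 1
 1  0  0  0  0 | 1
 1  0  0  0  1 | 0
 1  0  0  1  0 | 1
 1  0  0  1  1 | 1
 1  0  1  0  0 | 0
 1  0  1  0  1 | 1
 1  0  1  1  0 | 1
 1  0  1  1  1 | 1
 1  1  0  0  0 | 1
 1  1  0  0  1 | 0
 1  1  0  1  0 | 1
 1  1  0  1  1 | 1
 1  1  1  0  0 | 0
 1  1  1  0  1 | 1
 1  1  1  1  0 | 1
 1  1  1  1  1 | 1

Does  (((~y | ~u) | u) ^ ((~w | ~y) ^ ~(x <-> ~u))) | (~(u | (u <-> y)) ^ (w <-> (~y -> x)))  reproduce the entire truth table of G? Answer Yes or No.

Yes

Test each input against both G and the formula:
  u=0, v=0, w=0, x=0, y=0: formula gives 1, G = 1 ✓
  u=0, v=0, w=0, x=0, y=1: formula gives 1, G = 1 ✓
  u=0, v=0, w=0, x=1, y=0: formula gives 0, G = 0 ✓
  u=0, v=0, w=0, x=1, y=1: formula gives 1, G = 1 ✓
  … (the remaining 28 rows also agree.)
All 32 rows match — the expression computes G exactly.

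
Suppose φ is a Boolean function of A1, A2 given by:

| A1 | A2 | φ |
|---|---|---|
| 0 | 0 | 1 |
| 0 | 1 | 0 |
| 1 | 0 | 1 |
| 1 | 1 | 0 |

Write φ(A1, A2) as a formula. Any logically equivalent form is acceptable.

φ(A1, A2) = not A2

The output is the negation of A2.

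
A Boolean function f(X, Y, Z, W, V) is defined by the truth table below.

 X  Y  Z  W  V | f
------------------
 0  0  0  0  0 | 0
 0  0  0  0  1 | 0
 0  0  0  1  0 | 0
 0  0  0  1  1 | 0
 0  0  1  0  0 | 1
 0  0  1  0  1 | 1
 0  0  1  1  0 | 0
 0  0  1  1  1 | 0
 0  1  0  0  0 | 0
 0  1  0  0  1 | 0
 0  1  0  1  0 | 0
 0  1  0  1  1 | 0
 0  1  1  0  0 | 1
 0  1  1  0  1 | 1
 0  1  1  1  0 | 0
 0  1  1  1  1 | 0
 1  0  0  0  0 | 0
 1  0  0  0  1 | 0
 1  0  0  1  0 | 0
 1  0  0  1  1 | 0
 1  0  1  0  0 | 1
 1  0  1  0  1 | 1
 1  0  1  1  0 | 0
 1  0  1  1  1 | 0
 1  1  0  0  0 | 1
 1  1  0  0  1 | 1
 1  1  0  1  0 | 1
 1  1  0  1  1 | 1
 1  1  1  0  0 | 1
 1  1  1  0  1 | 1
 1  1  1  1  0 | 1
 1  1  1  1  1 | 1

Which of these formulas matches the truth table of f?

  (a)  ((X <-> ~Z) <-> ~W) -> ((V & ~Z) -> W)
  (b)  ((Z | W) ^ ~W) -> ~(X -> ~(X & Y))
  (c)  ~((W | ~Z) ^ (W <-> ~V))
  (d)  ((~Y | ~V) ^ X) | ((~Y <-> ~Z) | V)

(a): at (0,0,0,0,0) it gives 1, but f = 0 — eliminated.
(c): at (0,0,0,0,1) it gives 1, but f = 0 — eliminated.
(d): at (0,0,0,0,0) it gives 1, but f = 0 — eliminated.
That leaves (b). Evaluating it on every row reproduces the table of f exactly.

b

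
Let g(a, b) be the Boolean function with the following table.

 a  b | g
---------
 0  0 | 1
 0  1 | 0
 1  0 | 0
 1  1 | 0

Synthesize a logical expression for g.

g(a, b) = not (a or b)

The output is 1 only when every input is 0 — NOR of all inputs.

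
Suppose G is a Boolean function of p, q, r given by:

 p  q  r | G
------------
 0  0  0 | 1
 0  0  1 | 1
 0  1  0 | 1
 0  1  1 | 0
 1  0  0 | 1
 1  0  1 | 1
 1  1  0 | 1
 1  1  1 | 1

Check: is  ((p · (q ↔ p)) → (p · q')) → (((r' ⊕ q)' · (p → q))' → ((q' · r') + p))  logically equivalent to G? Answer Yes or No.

Yes

Check the formula against G row by row:
  p=0, q=0, r=0: formula gives 1, G = 1 ✓
  p=0, q=0, r=1: formula gives 1, G = 1 ✓
  p=0, q=1, r=0: formula gives 1, G = 1 ✓
  p=0, q=1, r=1: formula gives 0, G = 0 ✓
  p=1, q=0, r=0: formula gives 1, G = 1 ✓
  …and likewise for the remaining 3 rows.
Every row agrees, so the formula is equivalent.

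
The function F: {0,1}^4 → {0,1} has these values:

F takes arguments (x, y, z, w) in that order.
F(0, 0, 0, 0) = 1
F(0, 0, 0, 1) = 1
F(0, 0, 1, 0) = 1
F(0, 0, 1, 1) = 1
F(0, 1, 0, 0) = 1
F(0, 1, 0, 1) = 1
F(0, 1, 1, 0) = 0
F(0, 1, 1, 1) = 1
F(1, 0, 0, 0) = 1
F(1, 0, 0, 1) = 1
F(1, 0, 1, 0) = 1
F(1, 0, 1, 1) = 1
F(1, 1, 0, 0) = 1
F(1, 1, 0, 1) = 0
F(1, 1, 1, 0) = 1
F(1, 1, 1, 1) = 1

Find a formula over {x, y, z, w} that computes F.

F(x, y, z, w) = not ((((not x and y) and z) and not w) or (((x and y) and not z) and w))

F is 0 on only 2 rows — (0,1,1,0), (1,1,0,1). Writing each as a minterm (¬x·y·z·¬w, x·y·¬z·w) and OR-ing them characterizes exactly where F=0, so F is the negation of that disjunction.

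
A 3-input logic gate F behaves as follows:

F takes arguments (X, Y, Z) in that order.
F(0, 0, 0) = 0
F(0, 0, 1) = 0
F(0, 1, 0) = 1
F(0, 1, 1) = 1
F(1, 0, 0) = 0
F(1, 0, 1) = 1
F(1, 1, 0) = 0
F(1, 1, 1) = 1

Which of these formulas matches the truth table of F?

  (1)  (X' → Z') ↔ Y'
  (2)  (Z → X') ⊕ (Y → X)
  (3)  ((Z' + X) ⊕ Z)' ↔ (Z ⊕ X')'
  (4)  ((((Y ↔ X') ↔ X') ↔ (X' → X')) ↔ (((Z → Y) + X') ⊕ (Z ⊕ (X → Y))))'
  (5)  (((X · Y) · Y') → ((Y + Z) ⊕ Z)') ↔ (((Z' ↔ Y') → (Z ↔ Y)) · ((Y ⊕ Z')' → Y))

2

(1) disagrees with F on (0,0,0) (formula → 1, table → 0); rule it out.
(3) disagrees with F on (0,0,0) (formula → 1, table → 0); rule it out.
(4) disagrees with F on (0,0,1) (formula → 1, table → 0); rule it out.
(5) disagrees with F on (0,0,0) (formula → 1, table → 0); rule it out.
Only (2) survives; checking it on all 8 rows confirms it matches F.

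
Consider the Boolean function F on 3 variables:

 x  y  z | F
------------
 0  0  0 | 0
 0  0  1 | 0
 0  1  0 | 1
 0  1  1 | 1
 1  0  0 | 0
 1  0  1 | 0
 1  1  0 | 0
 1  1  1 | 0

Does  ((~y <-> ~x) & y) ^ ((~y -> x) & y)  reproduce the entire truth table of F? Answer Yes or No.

Test each input against both F and the formula:
  x=0, y=0, z=0: formula gives 0, F = 0 ✓
  x=0, y=0, z=1: formula gives 0, F = 0 ✓
  x=0, y=1, z=0: formula gives 1, F = 1 ✓
  x=0, y=1, z=1: formula gives 1, F = 1 ✓
  x=1, y=0, z=0: formula gives 0, F = 0 ✓
  …and likewise for the remaining 3 rows.
All 8 rows match — the expression computes F exactly.

Yes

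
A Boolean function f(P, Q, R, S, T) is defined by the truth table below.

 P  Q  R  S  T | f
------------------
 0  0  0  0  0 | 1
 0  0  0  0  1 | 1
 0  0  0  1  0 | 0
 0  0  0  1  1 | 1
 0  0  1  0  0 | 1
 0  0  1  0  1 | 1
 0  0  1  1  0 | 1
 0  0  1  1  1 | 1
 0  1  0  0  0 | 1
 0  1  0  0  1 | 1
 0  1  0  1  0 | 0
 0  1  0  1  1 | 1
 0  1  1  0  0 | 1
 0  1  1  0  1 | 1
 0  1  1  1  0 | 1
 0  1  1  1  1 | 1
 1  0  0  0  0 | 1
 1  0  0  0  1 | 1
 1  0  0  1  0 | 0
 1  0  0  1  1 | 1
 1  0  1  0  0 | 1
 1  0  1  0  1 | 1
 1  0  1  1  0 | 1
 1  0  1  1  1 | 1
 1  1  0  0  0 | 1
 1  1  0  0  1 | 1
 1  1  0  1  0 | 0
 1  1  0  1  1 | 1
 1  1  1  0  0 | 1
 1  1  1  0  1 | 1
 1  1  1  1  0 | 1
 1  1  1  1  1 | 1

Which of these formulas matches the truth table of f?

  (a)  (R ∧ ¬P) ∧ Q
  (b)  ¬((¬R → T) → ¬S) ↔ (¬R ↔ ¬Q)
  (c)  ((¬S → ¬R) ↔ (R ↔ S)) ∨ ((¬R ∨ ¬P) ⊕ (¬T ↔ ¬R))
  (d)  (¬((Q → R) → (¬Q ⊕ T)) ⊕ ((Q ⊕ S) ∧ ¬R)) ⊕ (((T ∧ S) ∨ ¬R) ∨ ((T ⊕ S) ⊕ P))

(a) fails at (0,0,0,0,0): the formula yields 0, f is 1.
(b) fails at (0,0,0,0,0): the formula yields 0, f is 1.
(d) fails at (0,0,0,0,1): the formula yields 0, f is 1.
That leaves (c). Evaluating it on every row reproduces the table of f exactly.

c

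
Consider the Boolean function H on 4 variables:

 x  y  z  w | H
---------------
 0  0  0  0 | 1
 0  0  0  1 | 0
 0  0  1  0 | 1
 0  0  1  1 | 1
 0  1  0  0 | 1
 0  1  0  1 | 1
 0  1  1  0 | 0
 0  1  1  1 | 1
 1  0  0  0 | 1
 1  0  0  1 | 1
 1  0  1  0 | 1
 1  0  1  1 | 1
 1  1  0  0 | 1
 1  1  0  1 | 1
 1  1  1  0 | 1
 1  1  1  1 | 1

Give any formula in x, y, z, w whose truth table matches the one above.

H is 0 on only 2 rows — (0,0,0,1), (0,1,1,0). Writing each as a minterm (¬x·¬y·¬z·w, ¬x·y·z·¬w) and OR-ing them characterizes exactly where H=0, so H is the negation of that disjunction.

H(x, y, z, w) = not ((((not x and not y) and not z) and w) or (((not x and y) and z) and not w))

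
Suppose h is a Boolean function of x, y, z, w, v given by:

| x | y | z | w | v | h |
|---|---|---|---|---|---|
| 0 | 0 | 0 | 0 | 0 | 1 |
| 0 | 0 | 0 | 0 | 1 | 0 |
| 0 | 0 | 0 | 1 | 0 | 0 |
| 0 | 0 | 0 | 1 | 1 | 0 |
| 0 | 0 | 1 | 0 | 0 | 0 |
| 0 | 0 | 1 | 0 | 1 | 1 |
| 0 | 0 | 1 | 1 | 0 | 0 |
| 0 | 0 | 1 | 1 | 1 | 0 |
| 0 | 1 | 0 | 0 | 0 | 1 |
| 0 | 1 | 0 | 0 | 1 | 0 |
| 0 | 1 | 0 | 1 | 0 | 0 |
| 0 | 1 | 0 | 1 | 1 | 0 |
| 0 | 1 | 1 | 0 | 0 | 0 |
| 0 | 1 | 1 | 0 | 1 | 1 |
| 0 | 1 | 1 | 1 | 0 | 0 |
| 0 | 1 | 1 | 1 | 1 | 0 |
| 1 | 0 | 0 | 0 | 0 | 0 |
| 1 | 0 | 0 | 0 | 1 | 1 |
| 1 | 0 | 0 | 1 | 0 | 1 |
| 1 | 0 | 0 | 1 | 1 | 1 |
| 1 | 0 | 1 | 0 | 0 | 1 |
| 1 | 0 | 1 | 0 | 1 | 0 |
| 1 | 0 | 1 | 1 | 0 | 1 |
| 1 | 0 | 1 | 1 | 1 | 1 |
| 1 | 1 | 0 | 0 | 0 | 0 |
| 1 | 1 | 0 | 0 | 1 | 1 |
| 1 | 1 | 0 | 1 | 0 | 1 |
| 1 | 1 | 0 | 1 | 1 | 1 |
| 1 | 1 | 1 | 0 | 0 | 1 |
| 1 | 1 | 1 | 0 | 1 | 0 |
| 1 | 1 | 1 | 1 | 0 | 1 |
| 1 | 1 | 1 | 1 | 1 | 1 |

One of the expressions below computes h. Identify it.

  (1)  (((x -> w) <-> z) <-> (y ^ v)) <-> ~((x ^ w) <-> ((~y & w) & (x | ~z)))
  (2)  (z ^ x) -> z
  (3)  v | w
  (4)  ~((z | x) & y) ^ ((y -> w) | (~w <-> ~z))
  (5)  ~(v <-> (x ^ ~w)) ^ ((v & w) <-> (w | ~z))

5

(1) fails at (0,0,0,0,0): the formula yields 0, h is 1.
(2) fails at (0,0,0,0,1): the formula yields 1, h is 0.
(3) fails at (0,0,0,0,0): the formula yields 0, h is 1.
(4) fails at (0,0,0,0,0): the formula yields 0, h is 1.
Only (5) survives; checking it on all 32 rows confirms it matches h.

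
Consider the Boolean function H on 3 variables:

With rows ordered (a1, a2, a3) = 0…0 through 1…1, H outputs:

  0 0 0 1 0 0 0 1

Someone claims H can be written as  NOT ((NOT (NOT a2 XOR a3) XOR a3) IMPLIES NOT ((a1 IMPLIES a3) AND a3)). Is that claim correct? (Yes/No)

Check the formula against H row by row:
  a1=0, a2=0, a3=0: formula gives 0, H = 0 ✓
  a1=0, a2=0, a3=1: formula gives 0, H = 0 ✓
  a1=0, a2=1, a3=0: formula gives 0, H = 0 ✓
  a1=0, a2=1, a3=1: formula gives 1, H = 1 ✓
  a1=1, a2=0, a3=0: formula gives 0, H = 0 ✓
  …and likewise for the remaining 3 rows.
No disagreement on any input; they are logically equivalent.

Yes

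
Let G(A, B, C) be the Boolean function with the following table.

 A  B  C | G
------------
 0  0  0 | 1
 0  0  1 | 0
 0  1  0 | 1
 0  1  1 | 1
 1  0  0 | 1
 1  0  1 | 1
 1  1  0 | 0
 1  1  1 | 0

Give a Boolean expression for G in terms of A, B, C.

The 0-rows are (0,0,1), (1,1,0), (1,1,1). Take each as a conjunction (¬A·¬B·C, A·B·¬C, A·B·C), form their disjunction, and complement — that gives a formula that is 1 everywhere G is.

G(A, B, C) = ~((((~A & ~B) & C) | ((A & B) & ~C)) | ((A & B) & C))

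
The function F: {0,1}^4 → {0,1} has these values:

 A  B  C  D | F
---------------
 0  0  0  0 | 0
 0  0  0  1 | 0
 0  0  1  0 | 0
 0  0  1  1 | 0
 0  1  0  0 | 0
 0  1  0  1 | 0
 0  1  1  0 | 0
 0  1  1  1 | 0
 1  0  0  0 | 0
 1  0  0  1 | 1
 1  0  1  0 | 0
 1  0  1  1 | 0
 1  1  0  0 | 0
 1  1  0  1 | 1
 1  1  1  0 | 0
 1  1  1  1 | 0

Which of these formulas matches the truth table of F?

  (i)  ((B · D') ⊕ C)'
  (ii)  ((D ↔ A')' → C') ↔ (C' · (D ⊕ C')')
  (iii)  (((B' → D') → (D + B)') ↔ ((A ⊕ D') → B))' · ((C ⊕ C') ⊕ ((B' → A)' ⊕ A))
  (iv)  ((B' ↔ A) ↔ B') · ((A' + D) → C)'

iv

(i): at (0,0,0,0) it gives 1, but F = 0 — eliminated.
(ii): at (0,0,0,1) it gives 1, but F = 0 — eliminated.
(iii): at (0,1,0,0) it gives 1, but F = 0 — eliminated.
That leaves (iv). Evaluating it on every row reproduces the table of F exactly.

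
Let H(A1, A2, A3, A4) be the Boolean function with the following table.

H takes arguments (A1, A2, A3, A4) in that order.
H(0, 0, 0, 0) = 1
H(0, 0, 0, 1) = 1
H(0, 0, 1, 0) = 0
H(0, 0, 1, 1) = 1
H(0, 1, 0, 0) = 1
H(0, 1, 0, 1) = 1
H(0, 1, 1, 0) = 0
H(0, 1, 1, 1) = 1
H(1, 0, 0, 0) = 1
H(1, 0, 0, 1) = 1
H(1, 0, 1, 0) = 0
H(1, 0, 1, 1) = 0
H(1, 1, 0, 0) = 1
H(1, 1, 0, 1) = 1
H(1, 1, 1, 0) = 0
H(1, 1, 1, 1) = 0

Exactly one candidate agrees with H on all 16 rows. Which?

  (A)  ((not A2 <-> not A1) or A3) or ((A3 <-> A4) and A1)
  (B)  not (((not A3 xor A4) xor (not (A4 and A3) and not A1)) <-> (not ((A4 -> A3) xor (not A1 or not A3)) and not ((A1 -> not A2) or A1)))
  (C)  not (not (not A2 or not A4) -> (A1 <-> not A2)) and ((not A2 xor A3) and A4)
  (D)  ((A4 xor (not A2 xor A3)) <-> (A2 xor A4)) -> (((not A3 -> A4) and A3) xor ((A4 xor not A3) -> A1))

D

(A): at (0,0,1,0) it gives 1, but H = 0 — eliminated.
(B): at (0,0,0,0) it gives 0, but H = 1 — eliminated.
(C): at (0,0,0,0) it gives 0, but H = 1 — eliminated.
Only (D) survives; checking it on all 16 rows confirms it matches H.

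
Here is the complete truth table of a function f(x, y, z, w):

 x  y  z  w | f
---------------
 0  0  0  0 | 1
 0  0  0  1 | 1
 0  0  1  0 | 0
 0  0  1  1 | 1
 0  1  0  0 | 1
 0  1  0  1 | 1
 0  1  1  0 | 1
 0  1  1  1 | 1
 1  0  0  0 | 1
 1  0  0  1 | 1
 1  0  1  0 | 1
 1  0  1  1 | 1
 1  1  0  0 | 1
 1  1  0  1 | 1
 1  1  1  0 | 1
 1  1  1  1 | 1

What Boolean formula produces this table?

f(x, y, z, w) = (((x' · y') · z) · w')'

f is 0 on exactly one input, (0,0,1,0), whose minterm is ¬x·¬y·z·¬w. So f is the negation of that single conjunction.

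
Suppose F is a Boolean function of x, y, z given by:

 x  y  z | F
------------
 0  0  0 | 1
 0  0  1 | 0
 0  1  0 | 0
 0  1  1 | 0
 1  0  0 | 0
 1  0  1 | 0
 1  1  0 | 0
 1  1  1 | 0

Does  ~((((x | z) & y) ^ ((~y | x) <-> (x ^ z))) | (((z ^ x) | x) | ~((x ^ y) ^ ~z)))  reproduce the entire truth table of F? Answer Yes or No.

Yes

Check the formula against F row by row:
  x=0, y=0, z=0: formula gives 1, F = 1 ✓
  x=0, y=0, z=1: formula gives 0, F = 0 ✓
  x=0, y=1, z=0: formula gives 0, F = 0 ✓
  x=0, y=1, z=1: formula gives 0, F = 0 ✓
  x=1, y=0, z=0: formula gives 0, F = 0 ✓
  …and likewise for the remaining 3 rows.
Every row agrees, so the formula is equivalent.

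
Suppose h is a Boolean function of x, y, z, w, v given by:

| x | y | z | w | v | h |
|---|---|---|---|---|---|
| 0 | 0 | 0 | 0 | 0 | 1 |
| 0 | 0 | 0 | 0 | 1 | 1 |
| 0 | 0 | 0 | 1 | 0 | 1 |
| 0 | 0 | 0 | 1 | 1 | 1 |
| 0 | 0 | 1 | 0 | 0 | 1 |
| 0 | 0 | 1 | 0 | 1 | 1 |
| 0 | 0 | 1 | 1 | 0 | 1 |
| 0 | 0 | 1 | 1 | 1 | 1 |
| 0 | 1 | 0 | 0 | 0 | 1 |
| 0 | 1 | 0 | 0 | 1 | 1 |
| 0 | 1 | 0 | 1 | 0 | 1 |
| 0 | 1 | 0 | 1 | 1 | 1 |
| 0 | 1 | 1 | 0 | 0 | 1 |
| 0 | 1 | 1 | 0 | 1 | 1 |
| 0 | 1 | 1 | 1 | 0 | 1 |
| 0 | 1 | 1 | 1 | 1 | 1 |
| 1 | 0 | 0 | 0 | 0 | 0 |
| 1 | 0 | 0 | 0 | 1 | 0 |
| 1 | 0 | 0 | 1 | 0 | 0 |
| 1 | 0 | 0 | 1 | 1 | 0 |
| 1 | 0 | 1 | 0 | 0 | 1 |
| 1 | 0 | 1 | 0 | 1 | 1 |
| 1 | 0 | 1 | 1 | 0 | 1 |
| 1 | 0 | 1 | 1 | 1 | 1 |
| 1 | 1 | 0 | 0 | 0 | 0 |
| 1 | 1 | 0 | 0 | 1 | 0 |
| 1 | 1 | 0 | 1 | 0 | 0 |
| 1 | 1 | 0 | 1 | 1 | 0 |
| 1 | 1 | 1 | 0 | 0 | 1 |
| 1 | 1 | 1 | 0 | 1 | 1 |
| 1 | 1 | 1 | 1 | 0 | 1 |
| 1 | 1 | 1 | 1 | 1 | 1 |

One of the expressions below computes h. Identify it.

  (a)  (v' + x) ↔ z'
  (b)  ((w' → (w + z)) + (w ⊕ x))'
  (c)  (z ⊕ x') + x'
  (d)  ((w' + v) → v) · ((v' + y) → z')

c

(a) fails at (0,0,0,0,1): the formula yields 0, h is 1.
(b) fails at (0,0,0,1,0): the formula yields 0, h is 1.
(d) fails at (0,0,0,0,0): the formula yields 0, h is 1.
(c) is the remaining candidate, and it agrees with h on all 32 inputs.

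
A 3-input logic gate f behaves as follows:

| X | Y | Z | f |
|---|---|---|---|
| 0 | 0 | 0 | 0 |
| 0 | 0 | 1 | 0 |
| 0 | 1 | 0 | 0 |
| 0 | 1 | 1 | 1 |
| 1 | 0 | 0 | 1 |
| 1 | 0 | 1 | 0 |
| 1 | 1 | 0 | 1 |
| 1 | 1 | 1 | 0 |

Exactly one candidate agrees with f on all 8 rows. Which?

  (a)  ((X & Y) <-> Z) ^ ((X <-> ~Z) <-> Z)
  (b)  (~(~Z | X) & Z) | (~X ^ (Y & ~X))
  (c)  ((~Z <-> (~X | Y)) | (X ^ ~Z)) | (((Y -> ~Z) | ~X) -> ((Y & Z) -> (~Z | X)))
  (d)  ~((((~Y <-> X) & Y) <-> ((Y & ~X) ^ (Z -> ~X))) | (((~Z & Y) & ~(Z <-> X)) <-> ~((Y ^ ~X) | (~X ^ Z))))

d

(a) disagrees with f on (0,0,1) (formula → 1, table → 0); rule it out.
(b) disagrees with f on (0,0,0) (formula → 1, table → 0); rule it out.
(c) disagrees with f on (0,0,0) (formula → 1, table → 0); rule it out.
Only (d) survives; checking it on all 8 rows confirms it matches f.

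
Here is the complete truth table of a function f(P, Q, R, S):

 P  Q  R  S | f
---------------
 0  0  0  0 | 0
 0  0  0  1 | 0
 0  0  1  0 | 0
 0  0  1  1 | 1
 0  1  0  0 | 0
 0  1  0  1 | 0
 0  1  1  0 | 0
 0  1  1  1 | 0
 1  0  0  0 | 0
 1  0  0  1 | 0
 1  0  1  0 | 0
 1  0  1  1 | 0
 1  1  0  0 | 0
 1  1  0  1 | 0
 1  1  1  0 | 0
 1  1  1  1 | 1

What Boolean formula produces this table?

f(P, Q, R, S) = (((P' · Q') · R) · S) + (((P · Q) · R) · S)

Collect the rows where f=1 — (0,0,1,1), (1,1,1,1) — and write one minterm per row: ¬P·¬Q·R·S, P·Q·R·S. Their union (logical OR) reproduces the table exactly.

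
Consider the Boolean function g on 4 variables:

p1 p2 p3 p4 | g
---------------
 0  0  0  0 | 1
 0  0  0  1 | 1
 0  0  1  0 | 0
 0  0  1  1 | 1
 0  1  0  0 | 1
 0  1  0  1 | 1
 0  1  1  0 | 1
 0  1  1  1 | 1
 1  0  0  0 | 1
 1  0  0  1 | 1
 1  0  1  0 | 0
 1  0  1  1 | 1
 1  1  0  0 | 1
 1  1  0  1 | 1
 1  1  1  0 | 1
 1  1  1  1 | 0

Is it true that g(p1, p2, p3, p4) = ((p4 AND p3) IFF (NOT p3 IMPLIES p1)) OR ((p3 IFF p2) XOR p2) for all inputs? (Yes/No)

Evaluate ((p4 AND p3) IFF (NOT p3 IMPLIES p1)) OR ((p3 IFF p2) XOR p2) on each row and compare to g:
  p1=0, p2=0, p3=0, p4=0: formula gives 1, g = 1 ✓
  p1=0, p2=0, p3=0, p4=1: formula gives 1, g = 1 ✓
  p1=0, p2=0, p3=1, p4=0: formula gives 0, g = 0 ✓
  p1=0, p2=0, p3=1, p4=1: formula gives 1, g = 1 ✓
  …
  p1=0, p2=1, p3=1, p4=0: formula gives 0, but g = 1 ✗
A single disagreement suffices: at (0,1,1,0) they differ, so the formula does not compute g.

No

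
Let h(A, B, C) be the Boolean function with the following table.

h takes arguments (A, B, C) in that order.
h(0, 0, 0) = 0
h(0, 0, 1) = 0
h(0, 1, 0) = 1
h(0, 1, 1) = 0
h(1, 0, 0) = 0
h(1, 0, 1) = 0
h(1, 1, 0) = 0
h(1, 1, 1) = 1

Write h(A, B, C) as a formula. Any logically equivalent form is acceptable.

h(A, B, C) = ((not A and B) and not C) or ((A and B) and C)

h=1 on 2 inputs: (0,1,0), (1,1,1). Reading each as a conjunction of literals (¬A·B·¬C, A·B·C) and taking the OR gives the canonical DNF.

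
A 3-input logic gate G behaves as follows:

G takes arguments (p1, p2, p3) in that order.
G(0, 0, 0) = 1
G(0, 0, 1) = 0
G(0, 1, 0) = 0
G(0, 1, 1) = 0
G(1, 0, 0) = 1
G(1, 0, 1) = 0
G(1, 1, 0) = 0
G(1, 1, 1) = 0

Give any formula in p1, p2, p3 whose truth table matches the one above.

Collect the rows where G=1 — (0,0,0), (1,0,0) — and write one minterm per row: ¬p1·¬p2·¬p3, p1·¬p2·¬p3. Their union (logical OR) reproduces the table exactly.

G(p1, p2, p3) = ((not p1 and not p2) and not p3) or ((p1 and not p2) and not p3)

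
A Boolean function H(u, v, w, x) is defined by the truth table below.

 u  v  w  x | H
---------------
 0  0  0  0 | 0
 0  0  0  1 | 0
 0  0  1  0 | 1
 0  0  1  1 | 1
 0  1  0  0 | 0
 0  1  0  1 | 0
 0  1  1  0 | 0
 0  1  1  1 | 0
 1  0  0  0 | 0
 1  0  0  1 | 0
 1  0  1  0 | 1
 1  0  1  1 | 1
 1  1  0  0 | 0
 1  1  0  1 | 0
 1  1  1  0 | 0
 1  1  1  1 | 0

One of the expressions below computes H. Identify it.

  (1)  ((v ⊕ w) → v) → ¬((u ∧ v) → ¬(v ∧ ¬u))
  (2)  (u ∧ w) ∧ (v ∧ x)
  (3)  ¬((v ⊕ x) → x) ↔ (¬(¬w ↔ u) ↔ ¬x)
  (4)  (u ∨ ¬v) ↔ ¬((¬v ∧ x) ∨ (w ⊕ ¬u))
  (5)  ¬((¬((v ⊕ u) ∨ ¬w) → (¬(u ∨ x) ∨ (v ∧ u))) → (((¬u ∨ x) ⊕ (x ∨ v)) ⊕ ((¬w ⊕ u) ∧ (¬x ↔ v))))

1

(2): at (0,0,1,0) it gives 0, but H = 1 — eliminated.
(3): at (0,0,0,1) it gives 1, but H = 0 — eliminated.
(4): at (0,0,1,1) it gives 0, but H = 1 — eliminated.
(5): at (0,0,1,0) it gives 0, but H = 1 — eliminated.
(1) is the remaining candidate, and it agrees with H on all 16 inputs.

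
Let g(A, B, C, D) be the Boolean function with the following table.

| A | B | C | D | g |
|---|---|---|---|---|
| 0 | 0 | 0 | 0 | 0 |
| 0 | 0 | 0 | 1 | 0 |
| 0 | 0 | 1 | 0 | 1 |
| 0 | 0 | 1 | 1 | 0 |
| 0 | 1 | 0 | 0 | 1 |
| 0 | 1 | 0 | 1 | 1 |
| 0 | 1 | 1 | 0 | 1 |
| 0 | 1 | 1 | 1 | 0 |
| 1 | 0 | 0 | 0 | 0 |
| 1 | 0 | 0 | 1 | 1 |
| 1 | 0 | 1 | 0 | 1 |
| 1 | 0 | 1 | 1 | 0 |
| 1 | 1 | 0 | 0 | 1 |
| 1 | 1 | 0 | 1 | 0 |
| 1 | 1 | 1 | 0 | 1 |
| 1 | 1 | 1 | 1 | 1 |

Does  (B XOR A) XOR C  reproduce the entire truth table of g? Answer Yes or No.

No

Check the formula against g row by row:
  A=0, B=0, C=0, D=0: formula gives 0, g = 0 ✓
  A=0, B=0, C=0, D=1: formula gives 0, g = 0 ✓
  A=0, B=0, C=1, D=0: formula gives 1, g = 1 ✓
  A=0, B=0, C=1, D=1: formula gives 1, but g = 0 ✗
A single disagreement suffices: at (0,0,1,1) they differ, so the formula does not compute g.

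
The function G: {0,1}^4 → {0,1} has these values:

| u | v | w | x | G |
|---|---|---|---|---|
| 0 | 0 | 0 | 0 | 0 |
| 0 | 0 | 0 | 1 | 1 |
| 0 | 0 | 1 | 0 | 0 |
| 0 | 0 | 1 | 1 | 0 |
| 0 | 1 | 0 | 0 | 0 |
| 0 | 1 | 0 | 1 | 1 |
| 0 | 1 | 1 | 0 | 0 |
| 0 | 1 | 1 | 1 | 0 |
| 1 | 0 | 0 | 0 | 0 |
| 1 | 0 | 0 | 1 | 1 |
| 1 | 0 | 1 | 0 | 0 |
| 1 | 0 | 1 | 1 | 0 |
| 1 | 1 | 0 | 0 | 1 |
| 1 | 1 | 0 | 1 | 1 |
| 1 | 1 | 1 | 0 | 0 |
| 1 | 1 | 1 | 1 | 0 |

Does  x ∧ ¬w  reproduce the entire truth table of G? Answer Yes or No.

Evaluate x ∧ ¬w on each row and compare to G:
  u=0, v=0, w=0, x=0: formula gives 0, G = 0 ✓
  u=0, v=0, w=0, x=1: formula gives 1, G = 1 ✓
  u=0, v=0, w=1, x=0: formula gives 0, G = 0 ✓
  u=0, v=0, w=1, x=1: formula gives 0, G = 0 ✓
  …
  u=1, v=1, w=0, x=0: formula gives 0, but G = 1 ✗
Row (1,1,0,0) is a counterexample, so the formula is not equivalent to G.

No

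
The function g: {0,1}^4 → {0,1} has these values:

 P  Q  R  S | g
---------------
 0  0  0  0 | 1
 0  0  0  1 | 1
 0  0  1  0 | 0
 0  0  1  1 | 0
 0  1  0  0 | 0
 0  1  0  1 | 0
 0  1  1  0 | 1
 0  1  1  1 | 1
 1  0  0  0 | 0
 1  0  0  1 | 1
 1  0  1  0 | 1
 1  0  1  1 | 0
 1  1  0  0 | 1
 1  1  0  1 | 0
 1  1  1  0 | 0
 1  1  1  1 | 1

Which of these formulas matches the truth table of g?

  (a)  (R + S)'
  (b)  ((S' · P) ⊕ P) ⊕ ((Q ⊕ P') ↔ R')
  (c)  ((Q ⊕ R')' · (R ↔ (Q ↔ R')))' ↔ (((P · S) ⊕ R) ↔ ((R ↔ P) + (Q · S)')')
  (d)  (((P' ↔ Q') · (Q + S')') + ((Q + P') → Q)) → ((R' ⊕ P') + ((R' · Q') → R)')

(a): at (0,0,0,1) it gives 0, but g = 1 — eliminated.
(c): at (0,0,1,0) it gives 1, but g = 0 — eliminated.
(d): at (0,0,1,0) it gives 1, but g = 0 — eliminated.
Only (b) survives; checking it on all 16 rows confirms it matches g.

b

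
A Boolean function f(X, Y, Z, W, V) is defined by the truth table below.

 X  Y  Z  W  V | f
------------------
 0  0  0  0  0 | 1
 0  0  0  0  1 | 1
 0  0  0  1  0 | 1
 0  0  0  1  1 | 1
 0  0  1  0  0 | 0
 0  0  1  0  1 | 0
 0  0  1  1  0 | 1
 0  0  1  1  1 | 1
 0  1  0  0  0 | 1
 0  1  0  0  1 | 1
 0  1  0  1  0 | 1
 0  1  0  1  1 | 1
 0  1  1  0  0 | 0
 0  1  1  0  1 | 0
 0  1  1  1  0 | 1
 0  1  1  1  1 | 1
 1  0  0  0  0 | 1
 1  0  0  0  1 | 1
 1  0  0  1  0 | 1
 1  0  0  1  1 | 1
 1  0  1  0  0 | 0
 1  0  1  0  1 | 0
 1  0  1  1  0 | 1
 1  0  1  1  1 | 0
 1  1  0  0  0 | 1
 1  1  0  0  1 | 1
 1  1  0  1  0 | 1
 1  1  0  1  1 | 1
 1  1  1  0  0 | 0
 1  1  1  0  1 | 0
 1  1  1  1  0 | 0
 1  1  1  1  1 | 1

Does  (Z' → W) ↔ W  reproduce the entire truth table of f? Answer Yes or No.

No

Test each input against both f and the formula:
  X=0, Y=0, Z=0, W=0, V=0: formula gives 1, f = 1 ✓
  X=0, Y=0, Z=0, W=0, V=1: formula gives 1, f = 1 ✓
  X=0, Y=0, Z=0, W=1, V=0: formula gives 1, f = 1 ✓
  X=0, Y=0, Z=0, W=1, V=1: formula gives 1, f = 1 ✓
  …
  X=1, Y=0, Z=1, W=1, V=1: formula gives 1, but f = 0 ✗
Since they disagree at (1,0,1,1,1), the expression is not a correct formula for f.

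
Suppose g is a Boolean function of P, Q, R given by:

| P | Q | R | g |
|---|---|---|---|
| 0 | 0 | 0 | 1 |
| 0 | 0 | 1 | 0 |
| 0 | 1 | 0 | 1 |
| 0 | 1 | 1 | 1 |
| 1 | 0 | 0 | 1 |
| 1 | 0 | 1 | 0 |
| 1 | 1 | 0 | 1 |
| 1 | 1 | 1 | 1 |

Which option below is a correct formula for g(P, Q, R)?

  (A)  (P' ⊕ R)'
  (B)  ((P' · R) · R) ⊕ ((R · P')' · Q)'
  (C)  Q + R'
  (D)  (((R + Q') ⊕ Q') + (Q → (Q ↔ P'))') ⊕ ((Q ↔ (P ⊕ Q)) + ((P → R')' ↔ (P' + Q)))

(A): at (0,0,0) it gives 0, but g = 1 — eliminated.
(B): at (0,1,0) it gives 0, but g = 1 — eliminated.
(D): at (0,0,1) it gives 1, but g = 0 — eliminated.
(C) is the remaining candidate, and it agrees with g on all 8 inputs.

C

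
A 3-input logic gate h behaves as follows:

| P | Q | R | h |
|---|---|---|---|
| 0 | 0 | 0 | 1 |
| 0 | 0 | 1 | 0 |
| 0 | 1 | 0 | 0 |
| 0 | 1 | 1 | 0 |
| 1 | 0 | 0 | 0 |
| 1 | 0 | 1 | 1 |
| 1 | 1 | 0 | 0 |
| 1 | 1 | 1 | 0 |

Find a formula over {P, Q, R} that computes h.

h(P, Q, R) = ((~P & ~Q) & ~R) | ((P & ~Q) & R)

h=1 on 2 inputs: (0,0,0), (1,0,1). Reading each as a conjunction of literals (¬P·¬Q·¬R, P·¬Q·R) and taking the OR gives the canonical DNF.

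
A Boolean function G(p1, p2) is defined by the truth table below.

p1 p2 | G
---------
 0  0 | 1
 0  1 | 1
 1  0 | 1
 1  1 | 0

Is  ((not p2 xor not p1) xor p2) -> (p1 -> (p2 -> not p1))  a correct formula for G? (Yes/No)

Yes

Test each input against both G and the formula:
  p1=0, p2=0: formula gives 1, G = 1 ✓
  p1=0, p2=1: formula gives 1, G = 1 ✓
  p1=1, p2=0: formula gives 1, G = 1 ✓
  p1=1, p2=1: formula gives 0, G = 0 ✓
Every row agrees, so the formula is equivalent.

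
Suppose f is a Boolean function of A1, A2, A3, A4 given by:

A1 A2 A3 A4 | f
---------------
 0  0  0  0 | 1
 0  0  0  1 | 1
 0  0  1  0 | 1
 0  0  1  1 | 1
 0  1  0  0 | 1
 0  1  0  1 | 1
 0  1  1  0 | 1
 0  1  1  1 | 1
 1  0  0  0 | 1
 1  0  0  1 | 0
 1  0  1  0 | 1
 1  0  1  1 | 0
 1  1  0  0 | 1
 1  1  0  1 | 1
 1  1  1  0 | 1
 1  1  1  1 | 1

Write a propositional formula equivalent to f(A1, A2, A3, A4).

f(A1, A2, A3, A4) = ~((((A1 & ~A2) & ~A3) & A4) | (((A1 & ~A2) & A3) & A4))

f is 0 on only 2 rows — (1,0,0,1), (1,0,1,1). Writing each as a minterm (A1·¬A2·¬A3·A4, A1·¬A2·A3·A4) and OR-ing them characterizes exactly where f=0, so f is the negation of that disjunction.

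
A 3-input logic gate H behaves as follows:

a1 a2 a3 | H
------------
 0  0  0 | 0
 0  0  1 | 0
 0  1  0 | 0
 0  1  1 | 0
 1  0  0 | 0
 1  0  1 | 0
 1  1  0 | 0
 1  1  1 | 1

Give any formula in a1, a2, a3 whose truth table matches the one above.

The output is 1 only when every input is 1 — the AND of all inputs.

H(a1, a2, a3) = (a1 AND a2) AND a3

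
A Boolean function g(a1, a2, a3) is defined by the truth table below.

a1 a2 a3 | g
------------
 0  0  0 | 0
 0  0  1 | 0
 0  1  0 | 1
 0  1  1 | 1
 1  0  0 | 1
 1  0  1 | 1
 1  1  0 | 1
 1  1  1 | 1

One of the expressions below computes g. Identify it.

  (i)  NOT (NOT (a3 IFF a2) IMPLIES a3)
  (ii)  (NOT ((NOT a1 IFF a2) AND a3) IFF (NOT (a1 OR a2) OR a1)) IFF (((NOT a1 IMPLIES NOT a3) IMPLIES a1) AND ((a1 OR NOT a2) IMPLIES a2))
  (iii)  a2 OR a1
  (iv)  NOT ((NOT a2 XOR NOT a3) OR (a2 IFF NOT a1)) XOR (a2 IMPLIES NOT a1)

iii

(i) fails at (0,1,1): the formula yields 0, g is 1.
(ii) fails at (1,0,0): the formula yields 0, g is 1.
(iv) fails at (0,0,1): the formula yields 1, g is 0.
(iii) is the remaining candidate, and it agrees with g on all 8 inputs.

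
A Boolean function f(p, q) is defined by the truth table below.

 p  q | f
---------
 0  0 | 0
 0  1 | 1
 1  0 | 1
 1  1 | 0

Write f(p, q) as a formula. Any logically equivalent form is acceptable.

The output is 1 exactly when an odd number of inputs are 1 — the 2-way XOR (parity).

f(p, q) = p xor q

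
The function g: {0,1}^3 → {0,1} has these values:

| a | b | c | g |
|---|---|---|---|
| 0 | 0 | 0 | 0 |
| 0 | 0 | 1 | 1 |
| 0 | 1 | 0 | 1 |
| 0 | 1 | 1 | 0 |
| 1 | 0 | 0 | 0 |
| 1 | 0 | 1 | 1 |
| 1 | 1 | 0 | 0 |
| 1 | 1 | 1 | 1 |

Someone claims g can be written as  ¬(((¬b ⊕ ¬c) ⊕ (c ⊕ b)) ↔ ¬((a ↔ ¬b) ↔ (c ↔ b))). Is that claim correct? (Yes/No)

No

Evaluate ¬(((¬b ⊕ ¬c) ⊕ (c ⊕ b)) ↔ ¬((a ↔ ¬b) ↔ (c ↔ b))) on each row and compare to g:
  a=0, b=0, c=0: formula gives 1, but g = 0 ✗
A single disagreement suffices: at (0,0,0) they differ, so the formula does not compute g.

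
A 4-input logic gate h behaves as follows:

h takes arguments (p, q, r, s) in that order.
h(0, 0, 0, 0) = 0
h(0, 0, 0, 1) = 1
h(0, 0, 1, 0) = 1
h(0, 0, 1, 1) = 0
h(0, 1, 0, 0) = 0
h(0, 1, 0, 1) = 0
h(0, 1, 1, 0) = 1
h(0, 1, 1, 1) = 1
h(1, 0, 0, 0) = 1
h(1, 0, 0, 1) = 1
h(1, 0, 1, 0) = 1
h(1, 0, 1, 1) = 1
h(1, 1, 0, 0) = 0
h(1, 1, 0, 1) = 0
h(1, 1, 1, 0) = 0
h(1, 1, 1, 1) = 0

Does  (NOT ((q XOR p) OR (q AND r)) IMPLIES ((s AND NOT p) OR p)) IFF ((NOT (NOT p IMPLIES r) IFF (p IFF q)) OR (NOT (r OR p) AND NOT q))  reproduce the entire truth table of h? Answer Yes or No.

Test each input against both h and the formula:
  p=0, q=0, r=0, s=0: formula gives 0, h = 0 ✓
  p=0, q=0, r=0, s=1: formula gives 1, h = 1 ✓
  p=0, q=0, r=1, s=0: formula gives 1, h = 1 ✓
  p=0, q=0, r=1, s=1: formula gives 0, h = 0 ✓
  … (the remaining 12 rows also agree.)
All 16 rows match — the expression computes h exactly.

Yes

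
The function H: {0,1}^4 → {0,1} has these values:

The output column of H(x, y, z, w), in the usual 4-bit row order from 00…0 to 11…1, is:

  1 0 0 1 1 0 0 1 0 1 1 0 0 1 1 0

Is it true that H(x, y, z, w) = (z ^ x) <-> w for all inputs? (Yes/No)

Test each input against both H and the formula:
  x=0, y=0, z=0, w=0: formula gives 1, H = 1 ✓
  x=0, y=0, z=0, w=1: formula gives 0, H = 0 ✓
  x=0, y=0, z=1, w=0: formula gives 0, H = 0 ✓
  x=0, y=0, z=1, w=1: formula gives 1, H = 1 ✓
  … (the remaining 12 rows also agree.)
Every row agrees, so the formula is equivalent.

Yes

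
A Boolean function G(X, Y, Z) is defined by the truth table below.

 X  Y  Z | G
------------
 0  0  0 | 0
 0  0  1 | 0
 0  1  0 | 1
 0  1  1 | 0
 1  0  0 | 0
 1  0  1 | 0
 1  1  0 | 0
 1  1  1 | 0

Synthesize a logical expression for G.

G(X, Y, Z) = (X' · Y) · Z'

Only row (0,1,0) gives 1. That row's minterm ¬X·Y·¬Z is G directly.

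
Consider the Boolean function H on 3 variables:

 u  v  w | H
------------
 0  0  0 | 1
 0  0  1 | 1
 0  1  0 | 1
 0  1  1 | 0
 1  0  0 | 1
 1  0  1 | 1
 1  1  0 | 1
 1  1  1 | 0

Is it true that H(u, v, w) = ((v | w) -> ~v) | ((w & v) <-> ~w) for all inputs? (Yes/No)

Test each input against both H and the formula:
  u=0, v=0, w=0: formula gives 1, H = 1 ✓
  u=0, v=0, w=1: formula gives 1, H = 1 ✓
  u=0, v=1, w=0: formula gives 0, but H = 1 ✗
Since they disagree at (0,1,0), the expression is not a correct formula for H.

No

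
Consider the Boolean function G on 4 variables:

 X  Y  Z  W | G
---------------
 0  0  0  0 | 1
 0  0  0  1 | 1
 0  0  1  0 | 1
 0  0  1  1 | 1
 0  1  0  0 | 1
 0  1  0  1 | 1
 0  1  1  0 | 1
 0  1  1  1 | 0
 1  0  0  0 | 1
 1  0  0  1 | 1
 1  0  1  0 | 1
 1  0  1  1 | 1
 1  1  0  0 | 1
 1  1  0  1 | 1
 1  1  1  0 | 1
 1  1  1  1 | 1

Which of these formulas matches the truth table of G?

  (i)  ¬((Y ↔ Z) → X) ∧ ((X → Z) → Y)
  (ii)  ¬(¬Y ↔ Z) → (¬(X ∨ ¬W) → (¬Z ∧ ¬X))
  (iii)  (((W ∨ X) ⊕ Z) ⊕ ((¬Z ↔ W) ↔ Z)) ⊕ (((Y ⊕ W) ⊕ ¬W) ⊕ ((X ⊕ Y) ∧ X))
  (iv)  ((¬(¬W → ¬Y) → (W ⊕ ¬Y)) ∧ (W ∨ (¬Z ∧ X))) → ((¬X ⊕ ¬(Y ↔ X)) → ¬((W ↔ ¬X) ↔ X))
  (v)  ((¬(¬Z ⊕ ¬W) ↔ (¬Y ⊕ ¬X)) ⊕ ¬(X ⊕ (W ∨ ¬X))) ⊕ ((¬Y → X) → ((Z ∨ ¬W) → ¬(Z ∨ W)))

ii

(i): at (0,0,0,0) it gives 0, but G = 1 — eliminated.
(iii): at (0,0,0,0) it gives 0, but G = 1 — eliminated.
(iv): at (0,1,1,1) it gives 1, but G = 0 — eliminated.
(v): at (0,0,0,1) it gives 0, but G = 1 — eliminated.
That leaves (ii). Evaluating it on every row reproduces the table of G exactly.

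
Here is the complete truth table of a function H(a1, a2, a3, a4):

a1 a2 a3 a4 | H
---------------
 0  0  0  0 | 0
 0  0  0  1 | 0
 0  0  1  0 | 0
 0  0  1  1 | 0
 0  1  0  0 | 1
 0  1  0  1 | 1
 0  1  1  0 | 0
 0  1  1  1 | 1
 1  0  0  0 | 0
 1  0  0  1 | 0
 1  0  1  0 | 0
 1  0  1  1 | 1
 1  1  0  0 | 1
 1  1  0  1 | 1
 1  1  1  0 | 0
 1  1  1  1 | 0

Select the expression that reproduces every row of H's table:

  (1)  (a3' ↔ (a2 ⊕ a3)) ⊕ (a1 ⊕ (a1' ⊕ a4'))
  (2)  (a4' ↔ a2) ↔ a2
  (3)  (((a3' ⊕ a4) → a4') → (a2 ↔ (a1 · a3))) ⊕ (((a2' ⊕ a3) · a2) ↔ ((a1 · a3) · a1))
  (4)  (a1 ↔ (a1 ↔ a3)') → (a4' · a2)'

3

(1) disagrees with H on (0,0,0,1) (formula → 1, table → 0); rule it out.
(2) disagrees with H on (0,0,0,0) (formula → 1, table → 0); rule it out.
(4) disagrees with H on (0,0,0,0) (formula → 1, table → 0); rule it out.
That leaves (3). Evaluating it on every row reproduces the table of H exactly.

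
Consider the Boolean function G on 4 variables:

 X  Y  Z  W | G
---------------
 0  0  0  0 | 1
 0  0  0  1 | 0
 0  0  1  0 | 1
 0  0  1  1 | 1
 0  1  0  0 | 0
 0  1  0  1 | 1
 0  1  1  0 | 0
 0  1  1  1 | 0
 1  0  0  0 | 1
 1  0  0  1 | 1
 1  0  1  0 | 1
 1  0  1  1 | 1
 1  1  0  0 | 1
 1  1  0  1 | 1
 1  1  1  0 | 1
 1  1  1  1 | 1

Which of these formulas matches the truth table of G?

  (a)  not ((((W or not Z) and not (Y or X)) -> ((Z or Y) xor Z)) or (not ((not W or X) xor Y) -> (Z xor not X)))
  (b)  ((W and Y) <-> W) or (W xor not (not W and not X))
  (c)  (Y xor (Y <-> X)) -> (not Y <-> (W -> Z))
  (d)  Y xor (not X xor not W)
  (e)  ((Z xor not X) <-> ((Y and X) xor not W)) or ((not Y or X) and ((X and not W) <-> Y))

(a): at (0,0,0,0) it gives 0, but G = 1 — eliminated.
(b): at (0,0,1,1) it gives 0, but G = 1 — eliminated.
(d): at (0,0,0,0) it gives 0, but G = 1 — eliminated.
(e): at (0,0,0,1) it gives 1, but G = 0 — eliminated.
Only (c) survives; checking it on all 16 rows confirms it matches G.

c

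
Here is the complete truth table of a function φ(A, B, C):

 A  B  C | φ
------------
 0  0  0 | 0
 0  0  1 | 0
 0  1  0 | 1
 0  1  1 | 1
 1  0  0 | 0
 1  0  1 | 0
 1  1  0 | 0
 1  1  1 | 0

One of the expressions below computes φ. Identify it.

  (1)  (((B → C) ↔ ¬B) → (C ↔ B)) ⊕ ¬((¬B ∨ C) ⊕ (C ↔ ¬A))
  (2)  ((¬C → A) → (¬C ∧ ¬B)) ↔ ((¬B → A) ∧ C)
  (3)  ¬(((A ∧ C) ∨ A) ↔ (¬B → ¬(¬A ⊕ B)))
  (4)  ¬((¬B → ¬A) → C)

3

(1) fails at (0,0,0): the formula yields 1, φ is 0.
(2) fails at (0,0,1): the formula yields 1, φ is 0.
(4) fails at (0,0,0): the formula yields 1, φ is 0.
(3) is the remaining candidate, and it agrees with φ on all 8 inputs.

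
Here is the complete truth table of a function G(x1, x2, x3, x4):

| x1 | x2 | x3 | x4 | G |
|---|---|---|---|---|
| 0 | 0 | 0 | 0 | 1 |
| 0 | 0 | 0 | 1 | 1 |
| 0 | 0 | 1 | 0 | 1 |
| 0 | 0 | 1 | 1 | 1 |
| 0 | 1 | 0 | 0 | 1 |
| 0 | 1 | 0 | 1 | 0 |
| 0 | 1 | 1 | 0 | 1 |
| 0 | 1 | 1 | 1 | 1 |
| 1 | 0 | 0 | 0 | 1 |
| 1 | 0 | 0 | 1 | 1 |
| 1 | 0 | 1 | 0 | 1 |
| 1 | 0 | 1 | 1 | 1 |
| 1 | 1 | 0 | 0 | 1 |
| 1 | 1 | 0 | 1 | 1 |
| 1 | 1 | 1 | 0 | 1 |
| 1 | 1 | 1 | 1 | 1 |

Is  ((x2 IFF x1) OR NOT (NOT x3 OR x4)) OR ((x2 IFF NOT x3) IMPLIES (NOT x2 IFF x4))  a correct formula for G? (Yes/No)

Yes

Check the formula against G row by row:
  x1=0, x2=0, x3=0, x4=0: formula gives 1, G = 1 ✓
  x1=0, x2=0, x3=0, x4=1: formula gives 1, G = 1 ✓
  x1=0, x2=0, x3=1, x4=0: formula gives 1, G = 1 ✓
  x1=0, x2=0, x3=1, x4=1: formula gives 1, G = 1 ✓
  …and likewise for the remaining 12 rows.
All 16 rows match — the expression computes G exactly.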